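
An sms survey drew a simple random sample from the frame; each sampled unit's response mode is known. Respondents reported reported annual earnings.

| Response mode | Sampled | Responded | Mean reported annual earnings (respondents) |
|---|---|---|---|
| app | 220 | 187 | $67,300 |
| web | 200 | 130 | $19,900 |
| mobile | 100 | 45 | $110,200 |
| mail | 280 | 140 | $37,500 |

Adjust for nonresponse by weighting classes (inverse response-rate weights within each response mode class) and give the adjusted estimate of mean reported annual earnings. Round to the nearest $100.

$50,400

Class response rates: app 187/220 = 85%, web 130/200 = 65%, mobile 45/100 = 45%, mail 140/280 = 50%.
Each respondent's weight = sampled/responded in their class; summing within a class gives n_sampled, so:
  app: 220 × 67,300 = 14,806,000
  web: 200 × 19,900 = 3,980,000
  mobile: 100 × 110,200 = 11,020,000
  mail: 280 × 37,500 = 10,500,000
Adjusted estimate = 40,306,000 / 800 = 50382.5 → $50,400.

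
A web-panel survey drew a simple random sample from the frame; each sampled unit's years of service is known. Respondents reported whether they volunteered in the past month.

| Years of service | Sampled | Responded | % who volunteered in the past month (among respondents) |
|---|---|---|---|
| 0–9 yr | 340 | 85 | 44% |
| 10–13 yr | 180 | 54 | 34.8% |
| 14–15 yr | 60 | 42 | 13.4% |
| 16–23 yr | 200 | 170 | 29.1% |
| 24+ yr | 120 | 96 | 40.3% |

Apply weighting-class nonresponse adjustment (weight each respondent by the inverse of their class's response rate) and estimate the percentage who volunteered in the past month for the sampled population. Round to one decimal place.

Response rates by class: 0–9 yr 85/340 = 25%, 10–13 yr 54/180 = 30%, 14–15 yr 42/60 = 70%, 16–23 yr 170/200 = 85%, 24+ yr 96/120 = 80%.
Weighting each respondent by the inverse class response rate inflates each class back to its sampled size, so the class weight is n_sampled:
  0–9 yr: 340 × 44 = 14,960
  10–13 yr: 180 × 34.8 = 6264
  14–15 yr: 60 × 13.4 = 804
  16–23 yr: 200 × 29.1 = 5820
  24+ yr: 120 × 40.3 = 4836
Adjusted estimate = 32,684 / 900 = 36.3156 → 36.3%.

36.3%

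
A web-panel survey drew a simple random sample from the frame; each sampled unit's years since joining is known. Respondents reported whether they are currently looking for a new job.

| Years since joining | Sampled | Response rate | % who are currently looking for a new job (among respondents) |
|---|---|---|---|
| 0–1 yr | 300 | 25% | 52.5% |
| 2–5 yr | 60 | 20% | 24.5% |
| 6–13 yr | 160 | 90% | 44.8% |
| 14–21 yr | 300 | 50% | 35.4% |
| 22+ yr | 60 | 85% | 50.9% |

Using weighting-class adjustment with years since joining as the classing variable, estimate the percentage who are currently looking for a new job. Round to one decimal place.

43.3%

Weighting each respondent by the inverse class response rate inflates each class back to its sampled size, so the class weight is n_sampled:
  0–1 yr: 300 × 52.5 = 15,750
  2–5 yr: 60 × 24.5 = 1470
  6–13 yr: 160 × 44.8 = 7168
  14–21 yr: 300 × 35.4 = 10,620
  22+ yr: 60 × 50.9 = 3054
Adjusted estimate = 38,062 / 880 = 43.2523 → 43.3%.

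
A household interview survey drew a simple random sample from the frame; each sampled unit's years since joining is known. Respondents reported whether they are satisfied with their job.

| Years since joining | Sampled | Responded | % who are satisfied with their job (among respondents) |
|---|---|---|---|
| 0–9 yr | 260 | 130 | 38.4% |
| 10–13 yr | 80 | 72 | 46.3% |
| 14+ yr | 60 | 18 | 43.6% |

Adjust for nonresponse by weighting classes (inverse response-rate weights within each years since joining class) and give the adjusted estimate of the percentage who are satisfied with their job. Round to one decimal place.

Response rates by class: 0–9 yr 130/260 = 50%, 10–13 yr 72/80 = 90%, 14+ yr 18/60 = 30%.
Inverse-response-rate weighting restores each class to its sampled count, so class totals weight by n_sampled:
  0–9 yr: 260 × 38.4 = 9984
  10–13 yr: 80 × 46.3 = 3704
  14+ yr: 60 × 43.6 = 2616
Adjusted estimate = 16,304 / 400 = 40.76 → 40.8%.

40.8%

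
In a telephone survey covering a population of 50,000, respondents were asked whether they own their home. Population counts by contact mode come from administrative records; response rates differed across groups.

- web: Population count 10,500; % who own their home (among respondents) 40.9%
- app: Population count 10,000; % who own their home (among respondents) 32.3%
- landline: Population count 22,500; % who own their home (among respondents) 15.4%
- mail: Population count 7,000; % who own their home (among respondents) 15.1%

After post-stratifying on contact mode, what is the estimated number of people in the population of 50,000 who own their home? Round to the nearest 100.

Each cell contributes its population count × the respondent rate:
  web: 10,500 × 40.9% = 4294.5
  app: 10,000 × 32.3% = 3230
  landline: 22,500 × 15.4% = 3465
  mail: 7,000 × 15.1% = 1057
Estimated total = 12046.5 → 12,000.

12,000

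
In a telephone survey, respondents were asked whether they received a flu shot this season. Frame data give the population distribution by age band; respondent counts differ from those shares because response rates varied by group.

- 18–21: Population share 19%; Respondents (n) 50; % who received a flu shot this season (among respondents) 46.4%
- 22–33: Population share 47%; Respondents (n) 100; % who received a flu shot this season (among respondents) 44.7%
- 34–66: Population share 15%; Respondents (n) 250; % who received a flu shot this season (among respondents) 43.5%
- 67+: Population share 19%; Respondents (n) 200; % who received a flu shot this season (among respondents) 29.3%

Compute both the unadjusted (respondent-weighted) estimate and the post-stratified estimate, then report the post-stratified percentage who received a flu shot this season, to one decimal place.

41.9%

Without adjustment, the pooled respondent share is:
  (50/600)×46.4 + (100/600)×44.7 + (250/600)×43.5 + (200/600)×29.3 = 39.2083%
Post-stratifying to population shares instead:
  0.19×46.4 + 0.47×44.7 + 0.15×43.5 + 0.19×29.3 = 41.917%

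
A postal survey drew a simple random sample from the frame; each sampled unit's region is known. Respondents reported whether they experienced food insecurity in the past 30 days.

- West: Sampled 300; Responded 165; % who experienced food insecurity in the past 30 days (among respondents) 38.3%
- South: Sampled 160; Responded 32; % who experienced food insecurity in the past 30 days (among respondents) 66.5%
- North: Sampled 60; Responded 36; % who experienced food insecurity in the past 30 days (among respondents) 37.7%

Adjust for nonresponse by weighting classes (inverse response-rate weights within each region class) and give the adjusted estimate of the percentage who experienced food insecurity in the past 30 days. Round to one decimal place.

Class response rates: West 165/300 = 55%, South 32/160 = 20%, North 36/60 = 60%.
Inverse-response-rate weighting restores each class to its sampled count, so class totals weight by n_sampled:
  West: 300 × 38.3 = 11,490
  South: 160 × 66.5 = 10,640
  North: 60 × 37.7 = 2262
Adjusted estimate = 24,392 / 520 = 46.9077 → 46.9%.

46.9%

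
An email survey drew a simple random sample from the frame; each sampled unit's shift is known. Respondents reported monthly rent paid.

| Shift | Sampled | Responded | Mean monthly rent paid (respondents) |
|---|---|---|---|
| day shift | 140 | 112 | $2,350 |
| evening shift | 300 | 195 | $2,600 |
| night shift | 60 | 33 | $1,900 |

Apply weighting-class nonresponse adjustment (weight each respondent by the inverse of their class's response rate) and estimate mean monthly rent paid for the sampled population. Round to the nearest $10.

Class response rates: day shift 112/140 = 80%, evening shift 195/300 = 65%, night shift 33/60 = 55%.
Weighting each respondent by the inverse class response rate inflates each class back to its sampled size, so the class weight is n_sampled:
  day shift: 140 × 2350 = 329,000
  evening shift: 300 × 2600 = 780,000
  night shift: 60 × 1900 = 114,000
Adjusted estimate = 1,223,000 / 500 = 2446 → $2,450.

$2,450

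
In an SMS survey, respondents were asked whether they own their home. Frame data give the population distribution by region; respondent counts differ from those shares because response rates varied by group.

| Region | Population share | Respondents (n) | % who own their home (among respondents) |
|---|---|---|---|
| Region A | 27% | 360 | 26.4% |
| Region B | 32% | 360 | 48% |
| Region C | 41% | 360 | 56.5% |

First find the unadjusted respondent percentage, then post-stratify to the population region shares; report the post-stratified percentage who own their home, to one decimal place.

Without adjustment, the pooled respondent share is:
  (360/1080)×26.4 + (360/1080)×48 + (360/1080)×56.5 = 43.6333%
Post-stratified estimate weights by population shares:
  0.27×26.4 + 0.32×48 + 0.41×56.5 = 45.653%

45.7%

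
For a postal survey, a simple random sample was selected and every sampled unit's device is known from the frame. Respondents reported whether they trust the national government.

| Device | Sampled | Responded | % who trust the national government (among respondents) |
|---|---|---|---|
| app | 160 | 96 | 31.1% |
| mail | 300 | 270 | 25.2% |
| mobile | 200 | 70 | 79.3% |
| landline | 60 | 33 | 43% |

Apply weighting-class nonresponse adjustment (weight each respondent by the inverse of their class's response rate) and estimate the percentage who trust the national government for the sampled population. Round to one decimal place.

Class response rates: app 96/160 = 60%, mail 270/300 = 90%, mobile 70/200 = 35%, landline 33/60 = 55%.
Each respondent's weight = sampled/responded in their class; summing within a class gives n_sampled, so:
  app: 160 × 31.1 = 4976
  mail: 300 × 25.2 = 7560
  mobile: 200 × 79.3 = 15,860
  landline: 60 × 43 = 2580
Adjusted estimate = 30,976 / 720 = 43.0222 → 43.0%.

43.0%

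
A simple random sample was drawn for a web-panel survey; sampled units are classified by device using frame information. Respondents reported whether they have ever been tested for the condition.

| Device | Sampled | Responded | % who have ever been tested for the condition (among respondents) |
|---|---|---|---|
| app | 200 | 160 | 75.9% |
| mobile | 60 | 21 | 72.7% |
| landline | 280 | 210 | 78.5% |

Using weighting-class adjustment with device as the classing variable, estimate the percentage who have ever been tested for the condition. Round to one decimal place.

Response rates by class: app 160/200 = 80%, mobile 21/60 = 35%, landline 210/280 = 75%.
With weight = n_sampled/n_responded per class, the weighted class total is n_sampled:
  app: 200 × 75.9 = 15180
  mobile: 60 × 72.7 = 4362
  landline: 280 × 78.5 = 21,980
Adjusted estimate = 41,522 / 540 = 76.8926 → 76.9%.

76.9%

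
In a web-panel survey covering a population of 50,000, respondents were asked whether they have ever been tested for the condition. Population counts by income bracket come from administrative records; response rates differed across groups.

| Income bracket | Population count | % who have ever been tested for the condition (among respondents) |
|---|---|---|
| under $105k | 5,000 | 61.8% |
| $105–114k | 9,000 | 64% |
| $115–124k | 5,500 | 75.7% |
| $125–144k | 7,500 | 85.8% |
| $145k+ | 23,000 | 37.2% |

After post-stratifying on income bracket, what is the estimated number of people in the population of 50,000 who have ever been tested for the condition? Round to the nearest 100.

28,000

Apply each group's respondent rate to its population count:
  under $105k: 5,000 × 61.8% = 3090
  $105–114k: 9,000 × 64% = 5760
  $115–124k: 5,500 × 75.7% = 4163.5
  $125–144k: 7,500 × 85.8% = 6435
  $145k+: 23,000 × 37.2% = 8556
Estimated total = 28004.5 → 28,000.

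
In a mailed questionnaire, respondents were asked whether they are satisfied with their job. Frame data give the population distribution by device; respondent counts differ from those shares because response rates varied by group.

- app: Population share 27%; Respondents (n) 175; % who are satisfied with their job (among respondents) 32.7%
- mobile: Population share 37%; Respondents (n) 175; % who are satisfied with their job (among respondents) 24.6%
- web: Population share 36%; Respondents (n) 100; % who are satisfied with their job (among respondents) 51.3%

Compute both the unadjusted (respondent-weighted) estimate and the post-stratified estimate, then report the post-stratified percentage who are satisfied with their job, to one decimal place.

36.4%

Without adjustment, the pooled respondent share is:
  (175/450)×32.7 + (175/450)×24.6 + (100/450)×51.3 = 33.6833%
Post-stratifying to population shares instead:
  0.27×32.7 + 0.37×24.6 + 0.36×51.3 = 36.399%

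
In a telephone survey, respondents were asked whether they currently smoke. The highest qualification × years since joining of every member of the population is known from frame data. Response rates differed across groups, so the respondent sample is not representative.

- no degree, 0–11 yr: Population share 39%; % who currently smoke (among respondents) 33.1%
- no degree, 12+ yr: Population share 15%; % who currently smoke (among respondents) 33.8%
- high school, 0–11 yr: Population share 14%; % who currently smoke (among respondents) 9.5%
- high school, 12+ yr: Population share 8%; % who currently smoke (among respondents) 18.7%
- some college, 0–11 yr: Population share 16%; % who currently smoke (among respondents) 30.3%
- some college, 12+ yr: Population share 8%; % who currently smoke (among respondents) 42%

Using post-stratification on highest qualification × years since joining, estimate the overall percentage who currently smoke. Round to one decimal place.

Each cell contributes population-share × respondent value:
  no degree, 0–11 yr: 0.39 × 33.1 = 12.909
  no degree, 12+ yr: 0.15 × 33.8 = 5.07
  high school, 0–11 yr: 0.14 × 9.5 = 1.33
  high school, 12+ yr: 0.08 × 18.7 = 1.496
  some college, 0–11 yr: 0.16 × 30.3 = 4.848
  some college, 12+ yr: 0.08 × 42 = 3.36
Post-stratified estimate = 29.013 → 29.0%.

29.0%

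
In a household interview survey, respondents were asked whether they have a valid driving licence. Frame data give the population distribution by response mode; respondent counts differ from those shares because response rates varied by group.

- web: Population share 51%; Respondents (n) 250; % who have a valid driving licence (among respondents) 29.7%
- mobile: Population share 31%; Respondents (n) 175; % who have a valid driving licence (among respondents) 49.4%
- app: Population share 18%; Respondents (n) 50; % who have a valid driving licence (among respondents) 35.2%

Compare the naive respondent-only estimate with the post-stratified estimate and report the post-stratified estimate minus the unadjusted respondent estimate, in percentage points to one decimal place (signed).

-0.7 percentage points

Unadjusted (pooled respondent) estimate weights by respondent counts:
  (250/475)×29.7 + (175/475)×49.4 + (50/475)×35.2 = 37.5368%
Post-stratifying to population shares instead:
  0.51×29.7 + 0.31×49.4 + 0.18×35.2 = 36.797%
Difference = 36.797 − 37.5368 = -0.7398 pp.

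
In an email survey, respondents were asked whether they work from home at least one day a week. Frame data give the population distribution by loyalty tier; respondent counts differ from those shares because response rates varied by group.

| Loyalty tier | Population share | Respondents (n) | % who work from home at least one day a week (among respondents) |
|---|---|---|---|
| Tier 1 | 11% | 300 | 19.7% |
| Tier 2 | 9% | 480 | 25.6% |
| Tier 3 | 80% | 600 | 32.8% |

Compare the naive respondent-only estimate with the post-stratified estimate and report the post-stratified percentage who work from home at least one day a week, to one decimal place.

30.7%

Unadjusted (pooled respondent) estimate weights by respondent counts:
  (300/1380)×19.7 + (480/1380)×25.6 + (600/1380)×32.8 = 27.4478%
Post-stratified estimate weights by population shares:
  0.11×19.7 + 0.09×25.6 + 0.8×32.8 = 30.711%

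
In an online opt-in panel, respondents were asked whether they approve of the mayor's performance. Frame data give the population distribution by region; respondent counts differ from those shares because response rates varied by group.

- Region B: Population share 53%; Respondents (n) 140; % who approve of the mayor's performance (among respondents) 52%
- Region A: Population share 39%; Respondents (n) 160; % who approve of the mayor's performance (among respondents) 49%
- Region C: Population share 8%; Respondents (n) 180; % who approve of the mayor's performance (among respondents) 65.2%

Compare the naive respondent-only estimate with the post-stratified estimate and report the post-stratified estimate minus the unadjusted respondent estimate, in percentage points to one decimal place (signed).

Naive respondent-only estimate (weights = respondent counts):
  (140/480)×52 + (160/480)×49 + (180/480)×65.2 = 55.95%
Post-stratifying to population shares instead:
  0.53×52 + 0.39×49 + 0.08×65.2 = 51.886%
Difference = 51.886 − 55.95 = -4.064 pp.

-4.1 percentage points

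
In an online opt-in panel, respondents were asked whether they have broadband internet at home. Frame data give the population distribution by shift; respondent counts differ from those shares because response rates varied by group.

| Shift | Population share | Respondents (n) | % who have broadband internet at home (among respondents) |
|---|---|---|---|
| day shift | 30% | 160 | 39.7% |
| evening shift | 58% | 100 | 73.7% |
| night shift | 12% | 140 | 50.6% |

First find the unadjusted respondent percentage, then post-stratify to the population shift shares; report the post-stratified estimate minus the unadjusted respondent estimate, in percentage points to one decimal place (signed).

Naive respondent-only estimate (weights = respondent counts):
  (160/400)×39.7 + (100/400)×73.7 + (140/400)×50.6 = 52.015%
Reweighting by population shift shares:
  0.3×39.7 + 0.58×73.7 + 0.12×50.6 = 60.728%
Difference = 60.728 − 52.015 = 8.713 pp.

+8.7 percentage points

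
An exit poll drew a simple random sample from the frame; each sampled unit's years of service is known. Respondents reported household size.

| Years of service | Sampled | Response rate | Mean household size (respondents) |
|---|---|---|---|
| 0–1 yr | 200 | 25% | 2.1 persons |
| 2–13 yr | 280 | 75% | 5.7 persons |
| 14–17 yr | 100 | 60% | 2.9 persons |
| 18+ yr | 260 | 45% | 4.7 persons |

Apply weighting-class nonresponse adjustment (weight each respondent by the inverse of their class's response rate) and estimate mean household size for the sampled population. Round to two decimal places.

Weighting each respondent by the inverse class response rate inflates each class back to its sampled size, so the class weight is n_sampled:
  0–1 yr: 200 × 2.1 = 420
  2–13 yr: 280 × 5.7 = 1596
  14–17 yr: 100 × 2.9 = 290
  18+ yr: 260 × 4.7 = 1222
Adjusted estimate = 3528 / 840 = 4.2 → 4.20.

4.20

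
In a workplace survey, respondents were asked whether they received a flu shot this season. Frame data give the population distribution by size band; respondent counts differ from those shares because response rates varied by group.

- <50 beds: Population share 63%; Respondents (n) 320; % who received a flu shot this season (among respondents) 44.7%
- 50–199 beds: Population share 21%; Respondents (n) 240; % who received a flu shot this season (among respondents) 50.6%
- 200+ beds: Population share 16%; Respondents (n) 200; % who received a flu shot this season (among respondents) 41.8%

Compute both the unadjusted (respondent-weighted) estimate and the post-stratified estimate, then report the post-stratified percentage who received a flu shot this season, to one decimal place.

Without adjustment, the pooled respondent share is:
  (320/760)×44.7 + (240/760)×50.6 + (200/760)×41.8 = 45.8%
Reweighting by population size band shares:
  0.63×44.7 + 0.21×50.6 + 0.16×41.8 = 45.475%

45.5%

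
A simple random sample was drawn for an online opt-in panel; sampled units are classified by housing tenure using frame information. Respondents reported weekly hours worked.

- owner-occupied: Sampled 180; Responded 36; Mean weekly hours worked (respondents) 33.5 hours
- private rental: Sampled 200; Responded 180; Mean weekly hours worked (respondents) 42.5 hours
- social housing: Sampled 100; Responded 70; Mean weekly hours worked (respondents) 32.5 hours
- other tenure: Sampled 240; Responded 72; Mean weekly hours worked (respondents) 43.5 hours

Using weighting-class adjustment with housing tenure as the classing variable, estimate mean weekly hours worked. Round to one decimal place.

39.2

Class response rates: owner-occupied 36/180 = 20%, private rental 180/200 = 90%, social housing 70/100 = 70%, other tenure 72/240 = 30%.
Weighting each respondent by the inverse class response rate inflates each class back to its sampled size, so the class weight is n_sampled:
  owner-occupied: 180 × 33.5 = 6030
  private rental: 200 × 42.5 = 8500
  social housing: 100 × 32.5 = 3250
  other tenure: 240 × 43.5 = 10,440
Adjusted estimate = 28,220 / 720 = 39.1944 → 39.2.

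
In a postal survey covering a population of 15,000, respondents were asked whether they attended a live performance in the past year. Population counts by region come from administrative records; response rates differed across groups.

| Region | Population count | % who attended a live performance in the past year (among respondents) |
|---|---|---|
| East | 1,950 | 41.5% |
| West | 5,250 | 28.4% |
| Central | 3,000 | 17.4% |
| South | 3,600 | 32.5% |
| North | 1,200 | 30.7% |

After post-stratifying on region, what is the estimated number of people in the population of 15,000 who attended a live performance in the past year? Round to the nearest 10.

4,360

Each cell contributes its population count × the respondent rate:
  East: 1,950 × 41.5% = 809.25
  West: 5,250 × 28.4% = 1491
  Central: 3,000 × 17.4% = 522
  South: 3,600 × 32.5% = 1170
  North: 1,200 × 30.7% = 368.4
Estimated total = 4360.65 → 4,360.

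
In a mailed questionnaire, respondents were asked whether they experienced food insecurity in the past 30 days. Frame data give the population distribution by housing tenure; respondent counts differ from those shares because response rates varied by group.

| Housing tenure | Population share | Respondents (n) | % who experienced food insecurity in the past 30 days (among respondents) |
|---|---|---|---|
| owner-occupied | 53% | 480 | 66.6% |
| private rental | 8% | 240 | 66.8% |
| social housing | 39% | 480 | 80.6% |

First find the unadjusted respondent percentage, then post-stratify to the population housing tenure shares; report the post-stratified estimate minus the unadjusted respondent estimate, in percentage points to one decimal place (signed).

-0.2 percentage points

Without adjustment, the pooled respondent share is:
  (480/1200)×66.6 + (240/1200)×66.8 + (480/1200)×80.6 = 72.24%
Reweighting by population housing tenure shares:
  0.53×66.6 + 0.08×66.8 + 0.39×80.6 = 72.076%
Difference = 72.076 − 72.24 = -0.164 pp.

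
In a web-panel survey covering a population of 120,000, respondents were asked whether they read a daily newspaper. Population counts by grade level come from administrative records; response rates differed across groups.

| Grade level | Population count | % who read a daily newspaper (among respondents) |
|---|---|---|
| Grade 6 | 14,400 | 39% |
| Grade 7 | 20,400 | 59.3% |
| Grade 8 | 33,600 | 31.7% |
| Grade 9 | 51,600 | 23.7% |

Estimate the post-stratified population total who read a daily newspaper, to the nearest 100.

Each cell contributes its population count × the respondent rate:
  Grade 6: 14,400 × 39% = 5616
  Grade 7: 20,400 × 59.3% = 12097.2
  Grade 8: 33,600 × 31.7% = 10651.2
  Grade 9: 51,600 × 23.7% = 12229.2
Estimated total = 40593.6 → 40,600.

40,600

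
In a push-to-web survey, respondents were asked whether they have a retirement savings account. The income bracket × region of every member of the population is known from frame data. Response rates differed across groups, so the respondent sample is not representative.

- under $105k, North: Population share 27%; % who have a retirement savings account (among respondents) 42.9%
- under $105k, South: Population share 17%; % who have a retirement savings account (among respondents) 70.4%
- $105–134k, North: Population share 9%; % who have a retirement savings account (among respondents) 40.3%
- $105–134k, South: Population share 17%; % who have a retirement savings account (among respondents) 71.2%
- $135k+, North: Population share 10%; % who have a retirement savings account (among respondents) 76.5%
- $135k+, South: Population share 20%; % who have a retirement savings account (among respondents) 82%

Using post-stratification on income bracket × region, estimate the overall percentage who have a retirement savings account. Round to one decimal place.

63.3%

Post-stratification weights by population share, not respondent share:
  under $105k, North: 0.27 × 42.9 = 11.583
  under $105k, South: 0.17 × 70.4 = 11.968
  $105–134k, North: 0.09 × 40.3 = 3.627
  $105–134k, South: 0.17 × 71.2 = 12.104
  $135k+, North: 0.1 × 76.5 = 7.65
  $135k+, South: 0.2 × 82 = 16.4
Post-stratified estimate = 63.332 → 63.3%.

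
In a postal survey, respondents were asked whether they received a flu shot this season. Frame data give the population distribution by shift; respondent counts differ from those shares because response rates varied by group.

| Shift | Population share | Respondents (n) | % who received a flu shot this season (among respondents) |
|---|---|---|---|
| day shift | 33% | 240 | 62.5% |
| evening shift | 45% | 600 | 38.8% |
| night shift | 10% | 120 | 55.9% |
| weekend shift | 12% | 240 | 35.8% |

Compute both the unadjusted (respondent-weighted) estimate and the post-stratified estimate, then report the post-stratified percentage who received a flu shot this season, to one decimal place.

48.0%

Naive respondent-only estimate (weights = respondent counts):
  (240/1200)×62.5 + (600/1200)×38.8 + (120/1200)×55.9 + (240/1200)×35.8 = 44.65%
Reweighting by population shift shares:
  0.33×62.5 + 0.45×38.8 + 0.1×55.9 + 0.12×35.8 = 47.971%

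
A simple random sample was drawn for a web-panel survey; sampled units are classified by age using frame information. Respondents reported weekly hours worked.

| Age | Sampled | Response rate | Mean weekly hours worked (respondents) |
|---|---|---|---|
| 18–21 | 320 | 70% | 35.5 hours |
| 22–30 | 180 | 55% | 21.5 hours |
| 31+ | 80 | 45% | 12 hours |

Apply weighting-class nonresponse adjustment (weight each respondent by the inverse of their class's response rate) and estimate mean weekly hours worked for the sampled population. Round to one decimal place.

27.9

Weighting each respondent by the inverse class response rate inflates each class back to its sampled size, so the class weight is n_sampled:
  18–21: 320 × 35.5 = 11,360
  22–30: 180 × 21.5 = 3870
  31+: 80 × 12 = 960
Adjusted estimate = 16,190 / 580 = 27.9138 → 27.9.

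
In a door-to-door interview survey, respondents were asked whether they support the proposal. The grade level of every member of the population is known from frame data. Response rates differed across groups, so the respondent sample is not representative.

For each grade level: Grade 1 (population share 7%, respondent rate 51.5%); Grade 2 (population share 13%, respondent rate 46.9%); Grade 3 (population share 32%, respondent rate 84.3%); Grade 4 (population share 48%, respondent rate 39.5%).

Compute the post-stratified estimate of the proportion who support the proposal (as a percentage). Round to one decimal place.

Post-stratification weights by population share, not respondent share:
  Grade 1: 0.07 × 51.5 = 3.605
  Grade 2: 0.13 × 46.9 = 6.097
  Grade 3: 0.32 × 84.3 = 26.976
  Grade 4: 0.48 × 39.5 = 18.96
Post-stratified estimate = 55.638 → 55.6%.

55.6%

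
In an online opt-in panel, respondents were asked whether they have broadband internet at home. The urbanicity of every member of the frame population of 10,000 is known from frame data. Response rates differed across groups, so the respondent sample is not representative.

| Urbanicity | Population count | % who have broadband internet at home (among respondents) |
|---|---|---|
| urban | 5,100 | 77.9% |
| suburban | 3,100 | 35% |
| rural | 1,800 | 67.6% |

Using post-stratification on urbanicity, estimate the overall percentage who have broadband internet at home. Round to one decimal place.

Post-stratification weights by population share, not respondent share:
  urban: (5,100/10,000) × 77.9 = 39.729
  suburban: (3,100/10,000) × 35 = 10.85
  rural: (1,800/10,000) × 67.6 = 12.168
Post-stratified estimate = 62.747 → 62.7%.

62.7%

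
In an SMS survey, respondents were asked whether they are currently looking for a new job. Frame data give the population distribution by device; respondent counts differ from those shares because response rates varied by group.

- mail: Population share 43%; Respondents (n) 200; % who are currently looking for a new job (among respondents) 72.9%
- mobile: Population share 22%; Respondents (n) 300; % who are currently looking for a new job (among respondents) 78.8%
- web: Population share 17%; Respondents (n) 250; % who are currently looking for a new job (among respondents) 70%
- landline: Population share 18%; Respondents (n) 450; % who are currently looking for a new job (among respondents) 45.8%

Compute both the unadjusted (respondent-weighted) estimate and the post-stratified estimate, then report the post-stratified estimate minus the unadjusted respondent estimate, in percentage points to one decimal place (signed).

Without adjustment, the pooled respondent share is:
  (200/1200)×72.9 + (300/1200)×78.8 + (250/1200)×70 + (450/1200)×45.8 = 63.6083%
Post-stratified estimate weights by population shares:
  0.43×72.9 + 0.22×78.8 + 0.17×70 + 0.18×45.8 = 68.827%
Difference = 68.827 − 63.6083 = 5.2187 pp.

+5.2 percentage points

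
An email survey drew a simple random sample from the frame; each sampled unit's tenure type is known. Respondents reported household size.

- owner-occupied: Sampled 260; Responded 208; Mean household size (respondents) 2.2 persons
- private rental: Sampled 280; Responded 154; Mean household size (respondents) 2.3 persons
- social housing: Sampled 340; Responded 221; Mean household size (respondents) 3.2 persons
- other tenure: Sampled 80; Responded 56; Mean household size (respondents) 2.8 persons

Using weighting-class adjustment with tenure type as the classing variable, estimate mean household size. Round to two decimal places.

2.63

Response rates by class: owner-occupied 208/260 = 80%, private rental 154/280 = 55%, social housing 221/340 = 65%, other tenure 56/80 = 70%.
With weight = n_sampled/n_responded per class, the weighted class total is n_sampled:
  owner-occupied: 260 × 2.2 = 572
  private rental: 280 × 2.3 = 644
  social housing: 340 × 3.2 = 1088
  other tenure: 80 × 2.8 = 224
Adjusted estimate = 2528 / 960 = 2.63333 → 2.63.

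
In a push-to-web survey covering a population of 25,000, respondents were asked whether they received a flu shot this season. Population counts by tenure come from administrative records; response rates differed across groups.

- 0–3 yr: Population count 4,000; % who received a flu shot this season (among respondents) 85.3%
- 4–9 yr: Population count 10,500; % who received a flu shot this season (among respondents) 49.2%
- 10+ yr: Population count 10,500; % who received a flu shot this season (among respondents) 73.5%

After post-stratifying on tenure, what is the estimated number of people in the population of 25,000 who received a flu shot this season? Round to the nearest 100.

16,300

Apply each group's respondent rate to its population count:
  0–3 yr: 4,000 × 85.3% = 3412
  4–9 yr: 10,500 × 49.2% = 5166
  10+ yr: 10,500 × 73.5% = 7717.5
Estimated total = 16295.5 → 16,300.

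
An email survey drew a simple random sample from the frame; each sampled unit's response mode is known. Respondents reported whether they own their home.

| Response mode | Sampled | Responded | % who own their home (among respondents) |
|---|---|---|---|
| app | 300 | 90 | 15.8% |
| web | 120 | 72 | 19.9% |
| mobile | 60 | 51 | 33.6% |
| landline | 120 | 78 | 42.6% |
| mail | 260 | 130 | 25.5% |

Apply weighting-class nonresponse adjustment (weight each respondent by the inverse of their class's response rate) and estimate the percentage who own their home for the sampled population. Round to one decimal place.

Response rates by class: app 90/300 = 30%, web 72/120 = 60%, mobile 51/60 = 85%, landline 78/120 = 65%, mail 130/260 = 50%.
Weighting each respondent by the inverse class response rate inflates each class back to its sampled size, so the class weight is n_sampled:
  app: 300 × 15.8 = 4740
  web: 120 × 19.9 = 2388
  mobile: 60 × 33.6 = 2016
  landline: 120 × 42.6 = 5112
  mail: 260 × 25.5 = 6630
Adjusted estimate = 20,886 / 860 = 24.286 → 24.3%.

24.3%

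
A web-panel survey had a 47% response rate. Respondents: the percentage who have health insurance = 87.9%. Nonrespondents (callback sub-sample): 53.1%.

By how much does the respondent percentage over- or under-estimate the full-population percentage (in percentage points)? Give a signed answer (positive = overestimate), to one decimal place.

Nonresponse fraction = 1 − 0.47 = 0.53.
Bias = (nonresponse fraction) × (respondent percentage − nonrespondent percentage)
     = 0.53 × (87.9 − 53.1) = 0.53 × 34.8 = 18.444.

+18.4 percentage points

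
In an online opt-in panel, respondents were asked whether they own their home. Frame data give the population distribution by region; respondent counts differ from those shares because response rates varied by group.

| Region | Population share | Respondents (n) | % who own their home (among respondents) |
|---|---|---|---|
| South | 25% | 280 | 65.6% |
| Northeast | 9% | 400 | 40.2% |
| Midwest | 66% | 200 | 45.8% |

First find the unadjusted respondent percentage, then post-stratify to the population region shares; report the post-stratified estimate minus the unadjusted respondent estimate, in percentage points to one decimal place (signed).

+0.7 percentage points

Unadjusted (pooled respondent) estimate weights by respondent counts:
  (280/880)×65.6 + (400/880)×40.2 + (200/880)×45.8 = 49.5545%
Post-stratifying to population shares instead:
  0.25×65.6 + 0.09×40.2 + 0.66×45.8 = 50.246%
Difference = 50.246 − 49.5545 = 0.6915 pp.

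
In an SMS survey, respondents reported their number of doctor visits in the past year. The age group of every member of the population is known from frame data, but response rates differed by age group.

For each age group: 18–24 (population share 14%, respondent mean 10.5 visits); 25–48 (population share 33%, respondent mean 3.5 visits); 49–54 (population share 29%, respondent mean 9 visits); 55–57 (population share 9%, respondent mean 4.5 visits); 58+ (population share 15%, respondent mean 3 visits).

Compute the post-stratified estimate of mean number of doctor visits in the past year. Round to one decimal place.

6.1

Post-stratification weights by population share, not respondent share:
  18–24: 0.14 × 10.5 = 1.47
  25–48: 0.33 × 3.5 = 1.155
  49–54: 0.29 × 9 = 2.61
  55–57: 0.09 × 4.5 = 0.405
  58+: 0.15 × 3 = 0.45
Post-stratified estimate = 6.09 → 6.1.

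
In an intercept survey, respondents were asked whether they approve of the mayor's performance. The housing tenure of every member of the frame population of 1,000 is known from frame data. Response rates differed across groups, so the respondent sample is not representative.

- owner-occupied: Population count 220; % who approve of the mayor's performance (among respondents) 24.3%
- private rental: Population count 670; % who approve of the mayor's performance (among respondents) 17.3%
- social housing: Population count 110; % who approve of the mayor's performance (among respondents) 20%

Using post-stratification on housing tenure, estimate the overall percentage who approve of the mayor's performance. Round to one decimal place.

Reweight to the known housing tenure distribution:
  owner-occupied: (220/1,000) × 24.3 = 5.346
  private rental: (670/1,000) × 17.3 = 11.591
  social housing: (110/1,000) × 20 = 2.2
Post-stratified estimate = 19.137 → 19.1%.

19.1%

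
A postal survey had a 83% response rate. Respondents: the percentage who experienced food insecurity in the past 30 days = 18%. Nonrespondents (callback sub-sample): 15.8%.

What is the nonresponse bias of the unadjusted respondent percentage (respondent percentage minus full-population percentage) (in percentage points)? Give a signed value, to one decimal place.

+0.4 percentage points

Nonresponse fraction = 1 − 0.83 = 0.17.
Bias = (nonresponse fraction) × (respondent percentage − nonrespondent percentage)
     = 0.17 × (18 − 15.8) = 0.17 × 2.2 = 0.374.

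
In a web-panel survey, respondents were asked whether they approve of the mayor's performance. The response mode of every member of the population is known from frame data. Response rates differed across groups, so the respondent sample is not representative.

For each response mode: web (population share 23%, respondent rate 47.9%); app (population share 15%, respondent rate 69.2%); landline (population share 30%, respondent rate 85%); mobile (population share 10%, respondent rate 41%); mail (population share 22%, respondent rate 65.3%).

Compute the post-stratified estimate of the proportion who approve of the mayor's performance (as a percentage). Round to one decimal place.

Post-stratification weights by population share, not respondent share:
  web: 0.23 × 47.9 = 11.017
  app: 0.15 × 69.2 = 10.38
  landline: 0.3 × 85 = 25.5
  mobile: 0.1 × 41 = 4.1
  mail: 0.22 × 65.3 = 14.366
Post-stratified estimate = 65.363 → 65.4%.

65.4%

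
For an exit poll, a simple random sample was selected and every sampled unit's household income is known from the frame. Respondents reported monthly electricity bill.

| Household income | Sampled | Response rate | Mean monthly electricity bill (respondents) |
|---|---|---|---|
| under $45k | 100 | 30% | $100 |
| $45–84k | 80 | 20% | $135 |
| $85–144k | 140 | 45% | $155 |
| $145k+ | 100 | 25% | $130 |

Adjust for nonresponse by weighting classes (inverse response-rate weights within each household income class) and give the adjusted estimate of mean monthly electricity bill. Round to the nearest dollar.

With weight = n_sampled/n_responded per class, the weighted class total is n_sampled:
  under $45k: 100 × 100 = 10,000
  $45–84k: 80 × 135 = 10,800
  $85–144k: 140 × 155 = 21,700
  $145k+: 100 × 130 = 13,000
Adjusted estimate = 55,500 / 420 = 132.143 → $132.

$132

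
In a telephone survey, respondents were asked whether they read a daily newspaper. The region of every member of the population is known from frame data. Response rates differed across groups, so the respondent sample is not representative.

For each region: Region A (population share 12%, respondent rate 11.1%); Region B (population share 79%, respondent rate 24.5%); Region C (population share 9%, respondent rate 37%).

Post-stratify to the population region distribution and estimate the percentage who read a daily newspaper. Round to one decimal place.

24.0%

Post-stratification weights by population share, not respondent share:
  Region A: 0.12 × 11.1 = 1.332
  Region B: 0.79 × 24.5 = 19.355
  Region C: 0.09 × 37 = 3.33
Post-stratified estimate = 24.017 → 24.0%.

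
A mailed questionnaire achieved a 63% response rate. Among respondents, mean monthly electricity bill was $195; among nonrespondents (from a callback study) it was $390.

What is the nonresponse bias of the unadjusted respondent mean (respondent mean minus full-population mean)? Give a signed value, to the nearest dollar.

-$72

Nonresponse fraction = 1 − 0.63 = 0.37.
Bias = (nonresponse fraction) × (respondent mean − nonrespondent mean)
     = 0.37 × (195 − 390) = 0.37 × -195 = -72.15.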